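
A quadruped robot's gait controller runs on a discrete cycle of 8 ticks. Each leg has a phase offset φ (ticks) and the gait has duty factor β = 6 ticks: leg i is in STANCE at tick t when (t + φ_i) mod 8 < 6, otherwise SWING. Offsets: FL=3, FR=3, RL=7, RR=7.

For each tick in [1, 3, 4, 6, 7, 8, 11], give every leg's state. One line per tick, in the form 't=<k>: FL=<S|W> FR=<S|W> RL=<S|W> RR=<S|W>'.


t=1: phase=(4,4,0,0) vs β=6 → FL=S FR=S RL=S RR=S
t=3: phase=(6,6,2,2) vs β=6 → FL=W FR=W RL=S RR=S
t=4: phase=(7,7,3,3) vs β=6 → FL=W FR=W RL=S RR=S
t=6: phase=(1,1,5,5) vs β=6 → FL=S FR=S RL=S RR=S
t=7: phase=(2,2,6,6) vs β=6 → FL=S FR=S RL=W RR=W
t=8: phase=(3,3,7,7) vs β=6 → FL=S FR=S RL=W RR=W
t=11: phase=(6,6,2,2) vs β=6 → FL=W FR=W RL=S RR=S

t=1: FL=S FR=S RL=S RR=S
t=3: FL=W FR=W RL=S RR=S
t=4: FL=W FR=W RL=S RR=S
t=6: FL=S FR=S RL=S RR=S
t=7: FL=S FR=S RL=W RR=W
t=8: FL=S FR=S RL=W RR=W
t=11: FL=W FR=W RL=S RR=S


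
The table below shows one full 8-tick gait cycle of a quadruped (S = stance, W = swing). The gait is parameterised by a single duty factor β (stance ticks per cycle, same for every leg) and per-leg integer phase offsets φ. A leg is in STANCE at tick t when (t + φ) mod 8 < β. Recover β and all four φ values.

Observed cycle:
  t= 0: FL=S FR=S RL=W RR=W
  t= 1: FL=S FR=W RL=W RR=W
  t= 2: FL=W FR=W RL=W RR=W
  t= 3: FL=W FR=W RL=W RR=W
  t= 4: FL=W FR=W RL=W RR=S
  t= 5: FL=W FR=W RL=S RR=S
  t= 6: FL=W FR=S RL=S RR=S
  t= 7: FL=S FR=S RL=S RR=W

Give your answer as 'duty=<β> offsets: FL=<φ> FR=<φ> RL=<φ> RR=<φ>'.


duty β = stance ticks per leg = 3
FL: stance ticks = 3; W→S at t=7 → φ=1
FR: stance ticks = 3; W→S at t=6 → φ=2
RL: stance ticks = 3; W→S at t=5 → φ=3
RR: stance ticks = 3; W→S at t=4 → φ=4

duty=3 offsets: FL=1 FR=2 RL=3 RR=4


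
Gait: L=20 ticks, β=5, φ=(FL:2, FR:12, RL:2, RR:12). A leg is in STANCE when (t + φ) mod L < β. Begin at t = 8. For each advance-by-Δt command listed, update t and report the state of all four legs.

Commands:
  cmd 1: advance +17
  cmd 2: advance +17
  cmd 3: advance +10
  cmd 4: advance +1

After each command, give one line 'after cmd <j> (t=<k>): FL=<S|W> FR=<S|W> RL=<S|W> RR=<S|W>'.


after cmd 1 (t=25): FL=W FR=W RL=W RR=W
after cmd 2 (t=42): FL=S FR=W RL=S RR=W
after cmd 3 (t=52): FL=W FR=S RL=W RR=S
after cmd 4 (t=53): FL=W FR=W RL=W RR=W

start t=8: FL=W FR=S RL=W RR=S
cmd 1: advance +17 → t=25, phase=(7,17,7,17) → FL=W FR=W RL=W RR=W
cmd 2: advance +17 → t=42, phase=(4,14,4,14) → FL=S FR=W RL=S RR=W
cmd 3: advance +10 → t=52, phase=(14,4,14,4) → FL=W FR=S RL=W RR=S
cmd 4: advance +1 → t=53, phase=(15,5,15,5) → FL=W FR=W RL=W RR=W


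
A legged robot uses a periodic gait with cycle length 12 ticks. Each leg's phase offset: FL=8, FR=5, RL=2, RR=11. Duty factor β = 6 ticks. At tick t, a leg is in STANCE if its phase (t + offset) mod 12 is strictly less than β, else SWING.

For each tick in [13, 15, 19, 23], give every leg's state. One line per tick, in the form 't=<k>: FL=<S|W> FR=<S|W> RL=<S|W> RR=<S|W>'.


t=13: FL=W FR=W RL=S RR=S
t=15: FL=W FR=W RL=S RR=S
t=19: FL=S FR=S RL=W RR=W
t=23: FL=W FR=S RL=S RR=W

t=13: phase=(9,6,3,0) vs β=6 → FL=W FR=W RL=S RR=S
t=15: phase=(11,8,5,2) vs β=6 → FL=W FR=W RL=S RR=S
t=19: phase=(3,0,9,6) vs β=6 → FL=S FR=S RL=W RR=W
t=23: phase=(7,4,1,10) vs β=6 → FL=W FR=S RL=S RR=W


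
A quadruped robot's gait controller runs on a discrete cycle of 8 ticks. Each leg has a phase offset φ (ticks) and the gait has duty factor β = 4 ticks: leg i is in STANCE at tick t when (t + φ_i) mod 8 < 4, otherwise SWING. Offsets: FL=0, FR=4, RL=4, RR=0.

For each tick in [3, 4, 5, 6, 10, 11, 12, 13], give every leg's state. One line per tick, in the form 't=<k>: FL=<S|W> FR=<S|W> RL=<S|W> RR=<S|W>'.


t=3: phase=(3,7,7,3) vs β=4 → FL=S FR=W RL=W RR=S
t=4: phase=(4,0,0,4) vs β=4 → FL=W FR=S RL=S RR=W
t=5: phase=(5,1,1,5) vs β=4 → FL=W FR=S RL=S RR=W
t=6: phase=(6,2,2,6) vs β=4 → FL=W FR=S RL=S RR=W
t=10: phase=(2,6,6,2) vs β=4 → FL=S FR=W RL=W RR=S
t=11: phase=(3,7,7,3) vs β=4 → FL=S FR=W RL=W RR=S
t=12: phase=(4,0,0,4) vs β=4 → FL=W FR=S RL=S RR=W
t=13: phase=(5,1,1,5) vs β=4 → FL=W FR=S RL=S RR=W

t=3: FL=S FR=W RL=W RR=S
t=4: FL=W FR=S RL=S RR=W
t=5: FL=W FR=S RL=S RR=W
t=6: FL=W FR=S RL=S RR=W
t=10: FL=S FR=W RL=W RR=S
t=11: FL=S FR=W RL=W RR=S
t=12: FL=W FR=S RL=S RR=W
t=13: FL=W FR=S RL=S RR=W


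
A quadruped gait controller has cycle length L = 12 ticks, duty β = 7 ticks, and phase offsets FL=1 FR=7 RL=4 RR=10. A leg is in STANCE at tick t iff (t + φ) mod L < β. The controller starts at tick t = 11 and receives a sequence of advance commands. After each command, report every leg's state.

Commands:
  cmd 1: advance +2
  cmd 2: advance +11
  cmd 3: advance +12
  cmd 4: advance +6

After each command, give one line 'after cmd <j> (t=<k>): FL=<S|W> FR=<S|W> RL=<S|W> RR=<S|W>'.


start t=11: FL=S FR=S RL=S RR=W
cmd 1: advance +2 → t=13, phase=(2,8,5,11) → FL=S FR=W RL=S RR=W
cmd 2: advance +11 → t=24, phase=(1,7,4,10) → FL=S FR=W RL=S RR=W
cmd 3: advance +12 → t=36, phase=(1,7,4,10) → FL=S FR=W RL=S RR=W
cmd 4: advance +6 → t=42, phase=(7,1,10,4) → FL=W FR=S RL=W RR=S

after cmd 1 (t=13): FL=S FR=W RL=S RR=W
after cmd 2 (t=24): FL=S FR=W RL=S RR=W
after cmd 3 (t=36): FL=S FR=W RL=S RR=W
after cmd 4 (t=42): FL=W FR=S RL=W RR=S


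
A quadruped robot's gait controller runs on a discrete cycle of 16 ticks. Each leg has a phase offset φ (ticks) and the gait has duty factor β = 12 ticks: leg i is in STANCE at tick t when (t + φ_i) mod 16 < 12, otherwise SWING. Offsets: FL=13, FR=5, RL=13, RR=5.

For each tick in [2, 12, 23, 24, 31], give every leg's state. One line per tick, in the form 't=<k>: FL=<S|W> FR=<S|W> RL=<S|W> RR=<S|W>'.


t=2: phase=(15,7,15,7) vs β=12 → FL=W FR=S RL=W RR=S
t=12: phase=(9,1,9,1) vs β=12 → FL=S FR=S RL=S RR=S
t=23: phase=(4,12,4,12) vs β=12 → FL=S FR=W RL=S RR=W
t=24: phase=(5,13,5,13) vs β=12 → FL=S FR=W RL=S RR=W
t=31: phase=(12,4,12,4) vs β=12 → FL=W FR=S RL=W RR=S

t=2: FL=W FR=S RL=W RR=S
t=12: FL=S FR=S RL=S RR=S
t=23: FL=S FR=W RL=S RR=W
t=24: FL=S FR=W RL=S RR=W
t=31: FL=W FR=S RL=W RR=S


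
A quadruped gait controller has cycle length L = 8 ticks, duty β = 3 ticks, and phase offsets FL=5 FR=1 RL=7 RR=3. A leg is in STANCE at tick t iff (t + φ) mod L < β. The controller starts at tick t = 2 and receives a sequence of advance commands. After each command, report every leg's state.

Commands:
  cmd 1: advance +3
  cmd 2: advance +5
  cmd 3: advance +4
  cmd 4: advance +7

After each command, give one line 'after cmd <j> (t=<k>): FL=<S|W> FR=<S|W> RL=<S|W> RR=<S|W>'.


after cmd 1 (t=5): FL=S FR=W RL=W RR=S
after cmd 2 (t=10): FL=W FR=W RL=S RR=W
after cmd 3 (t=14): FL=W FR=W RL=W RR=S
after cmd 4 (t=21): FL=S FR=W RL=W RR=S

start t=2: FL=W FR=W RL=S RR=W
cmd 1: advance +3 → t=5, phase=(2,6,4,0) → FL=S FR=W RL=W RR=S
cmd 2: advance +5 → t=10, phase=(7,3,1,5) → FL=W FR=W RL=S RR=W
cmd 3: advance +4 → t=14, phase=(3,7,5,1) → FL=W FR=W RL=W RR=S
cmd 4: advance +7 → t=21, phase=(2,6,4,0) → FL=S FR=W RL=W RR=S


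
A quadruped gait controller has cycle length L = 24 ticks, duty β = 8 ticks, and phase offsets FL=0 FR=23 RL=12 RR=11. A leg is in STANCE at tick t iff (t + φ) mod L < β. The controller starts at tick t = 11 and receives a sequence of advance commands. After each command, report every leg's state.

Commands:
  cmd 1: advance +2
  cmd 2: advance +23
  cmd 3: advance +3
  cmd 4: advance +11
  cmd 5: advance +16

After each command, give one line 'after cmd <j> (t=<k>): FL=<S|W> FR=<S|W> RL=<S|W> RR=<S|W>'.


start t=11: FL=W FR=W RL=W RR=W
cmd 1: advance +2 → t=13, phase=(13,12,1,0) → FL=W FR=W RL=S RR=S
cmd 2: advance +23 → t=36, phase=(12,11,0,23) → FL=W FR=W RL=S RR=W
cmd 3: advance +3 → t=39, phase=(15,14,3,2) → FL=W FR=W RL=S RR=S
cmd 4: advance +11 → t=50, phase=(2,1,14,13) → FL=S FR=S RL=W RR=W
cmd 5: advance +16 → t=66, phase=(18,17,6,5) → FL=W FR=W RL=S RR=S

after cmd 1 (t=13): FL=W FR=W RL=S RR=S
after cmd 2 (t=36): FL=W FR=W RL=S RR=W
after cmd 3 (t=39): FL=W FR=W RL=S RR=S
after cmd 4 (t=50): FL=S FR=S RL=W RR=W
after cmd 5 (t=66): FL=W FR=W RL=S RR=S


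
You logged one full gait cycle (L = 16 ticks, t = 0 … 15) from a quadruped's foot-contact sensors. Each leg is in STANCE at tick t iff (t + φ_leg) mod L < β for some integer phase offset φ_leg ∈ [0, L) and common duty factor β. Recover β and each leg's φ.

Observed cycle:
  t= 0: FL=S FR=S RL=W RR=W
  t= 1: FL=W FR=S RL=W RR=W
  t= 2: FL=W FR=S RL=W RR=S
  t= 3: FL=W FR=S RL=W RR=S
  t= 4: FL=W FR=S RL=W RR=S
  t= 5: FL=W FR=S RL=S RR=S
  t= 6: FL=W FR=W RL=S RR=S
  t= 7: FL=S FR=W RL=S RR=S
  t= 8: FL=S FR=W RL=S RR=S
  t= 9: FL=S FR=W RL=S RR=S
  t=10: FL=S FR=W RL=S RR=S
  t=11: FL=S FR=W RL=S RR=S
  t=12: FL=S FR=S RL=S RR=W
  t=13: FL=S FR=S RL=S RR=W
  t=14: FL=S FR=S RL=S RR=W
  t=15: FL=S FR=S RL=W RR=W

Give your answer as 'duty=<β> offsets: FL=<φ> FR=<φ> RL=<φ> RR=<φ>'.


duty=10 offsets: FL=9 FR=4 RL=11 RR=14

duty β = stance ticks per leg = 10
FL: stance ticks = 10; W→S at t=7 → φ=9
FR: stance ticks = 10; W→S at t=12 → φ=4
RL: stance ticks = 10; W→S at t=5 → φ=11
RR: stance ticks = 10; W→S at t=2 → φ=14


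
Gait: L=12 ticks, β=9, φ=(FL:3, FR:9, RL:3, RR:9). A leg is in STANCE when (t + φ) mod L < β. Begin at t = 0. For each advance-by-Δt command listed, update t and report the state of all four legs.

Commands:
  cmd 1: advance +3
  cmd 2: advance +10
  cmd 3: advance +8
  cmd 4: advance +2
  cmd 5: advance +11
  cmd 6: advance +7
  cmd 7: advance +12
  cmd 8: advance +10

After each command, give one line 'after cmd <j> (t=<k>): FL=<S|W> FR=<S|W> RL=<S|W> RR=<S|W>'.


start t=0: FL=S FR=W RL=S RR=W
cmd 1: advance +3 → t=3, phase=(6,0,6,0) → FL=S FR=S RL=S RR=S
cmd 2: advance +10 → t=13, phase=(4,10,4,10) → FL=S FR=W RL=S RR=W
cmd 3: advance +8 → t=21, phase=(0,6,0,6) → FL=S FR=S RL=S RR=S
cmd 4: advance +2 → t=23, phase=(2,8,2,8) → FL=S FR=S RL=S RR=S
cmd 5: advance +11 → t=34, phase=(1,7,1,7) → FL=S FR=S RL=S RR=S
cmd 6: advance +7 → t=41, phase=(8,2,8,2) → FL=S FR=S RL=S RR=S
cmd 7: advance +12 → t=53, phase=(8,2,8,2) → FL=S FR=S RL=S RR=S
cmd 8: advance +10 → t=63, phase=(6,0,6,0) → FL=S FR=S RL=S RR=S

after cmd 1 (t=3): FL=S FR=S RL=S RR=S
after cmd 2 (t=13): FL=S FR=W RL=S RR=W
after cmd 3 (t=21): FL=S FR=S RL=S RR=S
after cmd 4 (t=23): FL=S FR=S RL=S RR=S
after cmd 5 (t=34): FL=S FR=S RL=S RR=S
after cmd 6 (t=41): FL=S FR=S RL=S RR=S
after cmd 7 (t=53): FL=S FR=S RL=S RR=S
after cmd 8 (t=63): FL=S FR=S RL=S RR=S


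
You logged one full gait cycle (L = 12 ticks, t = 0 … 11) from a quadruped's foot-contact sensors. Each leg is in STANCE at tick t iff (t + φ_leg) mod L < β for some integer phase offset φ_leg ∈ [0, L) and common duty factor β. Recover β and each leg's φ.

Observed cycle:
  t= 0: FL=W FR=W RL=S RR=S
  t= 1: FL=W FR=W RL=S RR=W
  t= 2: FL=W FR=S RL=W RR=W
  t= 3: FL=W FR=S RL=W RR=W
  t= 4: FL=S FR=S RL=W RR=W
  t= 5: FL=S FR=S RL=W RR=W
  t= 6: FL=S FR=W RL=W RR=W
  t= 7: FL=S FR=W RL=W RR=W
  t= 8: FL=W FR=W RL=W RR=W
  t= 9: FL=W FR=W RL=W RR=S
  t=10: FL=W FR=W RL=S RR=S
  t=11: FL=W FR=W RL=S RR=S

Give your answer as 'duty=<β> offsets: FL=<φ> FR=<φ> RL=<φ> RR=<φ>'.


duty=4 offsets: FL=8 FR=10 RL=2 RR=3

duty β = stance ticks per leg = 4
FL: stance ticks = 4; W→S at t=4 → φ=8
FR: stance ticks = 4; W→S at t=2 → φ=10
RL: stance ticks = 4; W→S at t=10 → φ=2
RR: stance ticks = 4; W→S at t=9 → φ=3


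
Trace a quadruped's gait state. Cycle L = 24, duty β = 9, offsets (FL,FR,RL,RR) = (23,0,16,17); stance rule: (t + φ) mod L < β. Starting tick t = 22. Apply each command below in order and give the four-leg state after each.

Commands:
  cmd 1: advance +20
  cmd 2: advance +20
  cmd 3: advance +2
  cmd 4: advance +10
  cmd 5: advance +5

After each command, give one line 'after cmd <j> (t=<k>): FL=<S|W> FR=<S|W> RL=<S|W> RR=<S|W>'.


start t=22: FL=W FR=W RL=W RR=W
cmd 1: advance +20 → t=42, phase=(17,18,10,11) → FL=W FR=W RL=W RR=W
cmd 2: advance +20 → t=62, phase=(13,14,6,7) → FL=W FR=W RL=S RR=S
cmd 3: advance +2 → t=64, phase=(15,16,8,9) → FL=W FR=W RL=S RR=W
cmd 4: advance +10 → t=74, phase=(1,2,18,19) → FL=S FR=S RL=W RR=W
cmd 5: advance +5 → t=79, phase=(6,7,23,0) → FL=S FR=S RL=W RR=S

after cmd 1 (t=42): FL=W FR=W RL=W RR=W
after cmd 2 (t=62): FL=W FR=W RL=S RR=S
after cmd 3 (t=64): FL=W FR=W RL=S RR=W
after cmd 4 (t=74): FL=S FR=S RL=W RR=W
after cmd 5 (t=79): FL=S FR=S RL=W RR=S


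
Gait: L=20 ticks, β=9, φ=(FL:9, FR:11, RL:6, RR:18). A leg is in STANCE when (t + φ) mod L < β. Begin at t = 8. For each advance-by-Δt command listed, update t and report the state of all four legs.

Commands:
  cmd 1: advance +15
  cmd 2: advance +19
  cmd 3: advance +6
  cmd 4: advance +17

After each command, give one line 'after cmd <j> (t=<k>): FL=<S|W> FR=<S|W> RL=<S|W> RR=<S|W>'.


after cmd 1 (t=23): FL=W FR=W RL=W RR=S
after cmd 2 (t=42): FL=W FR=W RL=S RR=S
after cmd 3 (t=48): FL=W FR=W RL=W RR=S
after cmd 4 (t=65): FL=W FR=W RL=W RR=S

start t=8: FL=W FR=W RL=W RR=S
cmd 1: advance +15 → t=23, phase=(12,14,9,1) → FL=W FR=W RL=W RR=S
cmd 2: advance +19 → t=42, phase=(11,13,8,0) → FL=W FR=W RL=S RR=S
cmd 3: advance +6 → t=48, phase=(17,19,14,6) → FL=W FR=W RL=W RR=S
cmd 4: advance +17 → t=65, phase=(14,16,11,3) → FL=W FR=W RL=W RR=S


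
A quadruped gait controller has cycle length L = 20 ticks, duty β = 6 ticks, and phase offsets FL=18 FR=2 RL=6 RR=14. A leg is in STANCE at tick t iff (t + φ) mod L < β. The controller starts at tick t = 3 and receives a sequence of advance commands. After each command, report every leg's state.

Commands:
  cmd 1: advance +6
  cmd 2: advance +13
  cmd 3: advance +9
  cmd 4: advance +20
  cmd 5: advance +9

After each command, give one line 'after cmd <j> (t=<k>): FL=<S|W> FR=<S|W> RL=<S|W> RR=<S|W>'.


start t=3: FL=S FR=S RL=W RR=W
cmd 1: advance +6 → t=9, phase=(7,11,15,3) → FL=W FR=W RL=W RR=S
cmd 2: advance +13 → t=22, phase=(0,4,8,16) → FL=S FR=S RL=W RR=W
cmd 3: advance +9 → t=31, phase=(9,13,17,5) → FL=W FR=W RL=W RR=S
cmd 4: advance +20 → t=51, phase=(9,13,17,5) → FL=W FR=W RL=W RR=S
cmd 5: advance +9 → t=60, phase=(18,2,6,14) → FL=W FR=S RL=W RR=W

after cmd 1 (t=9): FL=W FR=W RL=W RR=S
after cmd 2 (t=22): FL=S FR=S RL=W RR=W
after cmd 3 (t=31): FL=W FR=W RL=W RR=S
after cmd 4 (t=51): FL=W FR=W RL=W RR=S
after cmd 5 (t=60): FL=W FR=S RL=W RR=W


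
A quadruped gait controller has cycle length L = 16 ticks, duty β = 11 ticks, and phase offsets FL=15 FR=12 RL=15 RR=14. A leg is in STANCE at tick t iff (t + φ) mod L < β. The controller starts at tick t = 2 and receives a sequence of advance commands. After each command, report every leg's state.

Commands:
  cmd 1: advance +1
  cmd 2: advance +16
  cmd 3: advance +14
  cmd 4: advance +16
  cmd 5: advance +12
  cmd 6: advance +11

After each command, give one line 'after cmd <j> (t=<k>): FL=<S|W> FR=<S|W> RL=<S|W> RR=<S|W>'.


after cmd 1 (t=3): FL=S FR=W RL=S RR=S
after cmd 2 (t=19): FL=S FR=W RL=S RR=S
after cmd 3 (t=33): FL=S FR=W RL=S RR=W
after cmd 4 (t=49): FL=S FR=W RL=S RR=W
after cmd 5 (t=61): FL=W FR=S RL=W RR=W
after cmd 6 (t=72): FL=S FR=S RL=S RR=S

start t=2: FL=S FR=W RL=S RR=S
cmd 1: advance +1 → t=3, phase=(2,15,2,1) → FL=S FR=W RL=S RR=S
cmd 2: advance +16 → t=19, phase=(2,15,2,1) → FL=S FR=W RL=S RR=S
cmd 3: advance +14 → t=33, phase=(0,13,0,15) → FL=S FR=W RL=S RR=W
cmd 4: advance +16 → t=49, phase=(0,13,0,15) → FL=S FR=W RL=S RR=W
cmd 5: advance +12 → t=61, phase=(12,9,12,11) → FL=W FR=S RL=W RR=W
cmd 6: advance +11 → t=72, phase=(7,4,7,6) → FL=S FR=S RL=S RR=S


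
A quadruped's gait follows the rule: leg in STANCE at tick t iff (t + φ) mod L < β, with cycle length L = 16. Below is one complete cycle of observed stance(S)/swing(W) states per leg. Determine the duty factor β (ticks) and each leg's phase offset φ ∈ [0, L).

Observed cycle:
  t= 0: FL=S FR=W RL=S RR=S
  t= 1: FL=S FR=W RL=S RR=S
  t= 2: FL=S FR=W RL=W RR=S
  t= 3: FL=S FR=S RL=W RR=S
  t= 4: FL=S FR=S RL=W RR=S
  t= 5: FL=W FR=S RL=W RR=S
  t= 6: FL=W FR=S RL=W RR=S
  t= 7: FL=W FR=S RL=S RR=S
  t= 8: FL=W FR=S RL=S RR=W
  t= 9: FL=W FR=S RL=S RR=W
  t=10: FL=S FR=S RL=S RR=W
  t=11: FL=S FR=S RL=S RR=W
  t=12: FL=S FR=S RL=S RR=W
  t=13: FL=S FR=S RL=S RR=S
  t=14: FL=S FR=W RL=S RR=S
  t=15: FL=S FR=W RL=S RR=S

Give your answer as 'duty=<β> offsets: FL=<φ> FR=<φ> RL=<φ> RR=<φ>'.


duty β = stance ticks per leg = 11
FL: stance ticks = 11; W→S at t=10 → φ=6
FR: stance ticks = 11; W→S at t=3 → φ=13
RL: stance ticks = 11; W→S at t=7 → φ=9
RR: stance ticks = 11; W→S at t=13 → φ=3

duty=11 offsets: FL=6 FR=13 RL=9 RR=3


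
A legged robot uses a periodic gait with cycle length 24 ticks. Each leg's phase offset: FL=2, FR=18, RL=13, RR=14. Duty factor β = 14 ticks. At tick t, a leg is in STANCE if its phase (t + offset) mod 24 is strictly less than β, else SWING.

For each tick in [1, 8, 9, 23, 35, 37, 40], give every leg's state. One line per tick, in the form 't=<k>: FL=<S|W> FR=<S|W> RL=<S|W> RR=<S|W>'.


t=1: phase=(3,19,14,15) vs β=14 → FL=S FR=W RL=W RR=W
t=8: phase=(10,2,21,22) vs β=14 → FL=S FR=S RL=W RR=W
t=9: phase=(11,3,22,23) vs β=14 → FL=S FR=S RL=W RR=W
t=23: phase=(1,17,12,13) vs β=14 → FL=S FR=W RL=S RR=S
t=35: phase=(13,5,0,1) vs β=14 → FL=S FR=S RL=S RR=S
t=37: phase=(15,7,2,3) vs β=14 → FL=W FR=S RL=S RR=S
t=40: phase=(18,10,5,6) vs β=14 → FL=W FR=S RL=S RR=S

t=1: FL=S FR=W RL=W RR=W
t=8: FL=S FR=S RL=W RR=W
t=9: FL=S FR=S RL=W RR=W
t=23: FL=S FR=W RL=S RR=S
t=35: FL=S FR=S RL=S RR=S
t=37: FL=W FR=S RL=S RR=S
t=40: FL=W FR=S RL=S RR=S


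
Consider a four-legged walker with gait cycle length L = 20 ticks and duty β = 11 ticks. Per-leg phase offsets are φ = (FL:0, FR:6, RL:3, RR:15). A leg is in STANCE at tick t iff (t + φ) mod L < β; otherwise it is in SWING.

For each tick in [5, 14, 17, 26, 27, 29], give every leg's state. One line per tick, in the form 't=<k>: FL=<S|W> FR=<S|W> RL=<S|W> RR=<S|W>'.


t=5: phase=(5,11,8,0) vs β=11 → FL=S FR=W RL=S RR=S
t=14: phase=(14,0,17,9) vs β=11 → FL=W FR=S RL=W RR=S
t=17: phase=(17,3,0,12) vs β=11 → FL=W FR=S RL=S RR=W
t=26: phase=(6,12,9,1) vs β=11 → FL=S FR=W RL=S RR=S
t=27: phase=(7,13,10,2) vs β=11 → FL=S FR=W RL=S RR=S
t=29: phase=(9,15,12,4) vs β=11 → FL=S FR=W RL=W RR=S

t=5: FL=S FR=W RL=S RR=S
t=14: FL=W FR=S RL=W RR=S
t=17: FL=W FR=S RL=S RR=W
t=26: FL=S FR=W RL=S RR=S
t=27: FL=S FR=W RL=S RR=S
t=29: FL=S FR=W RL=W RR=S


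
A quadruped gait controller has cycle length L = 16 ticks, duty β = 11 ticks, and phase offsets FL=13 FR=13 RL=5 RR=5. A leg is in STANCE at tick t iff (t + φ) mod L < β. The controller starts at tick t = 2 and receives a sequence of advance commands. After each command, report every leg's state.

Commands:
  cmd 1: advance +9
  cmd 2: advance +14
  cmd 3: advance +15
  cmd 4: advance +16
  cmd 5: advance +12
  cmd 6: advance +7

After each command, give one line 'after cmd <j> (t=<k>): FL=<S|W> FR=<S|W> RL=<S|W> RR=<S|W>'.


after cmd 1 (t=11): FL=S FR=S RL=S RR=S
after cmd 2 (t=25): FL=S FR=S RL=W RR=W
after cmd 3 (t=40): FL=S FR=S RL=W RR=W
after cmd 4 (t=56): FL=S FR=S RL=W RR=W
after cmd 5 (t=68): FL=S FR=S RL=S RR=S
after cmd 6 (t=75): FL=S FR=S RL=S RR=S

start t=2: FL=W FR=W RL=S RR=S
cmd 1: advance +9 → t=11, phase=(8,8,0,0) → FL=S FR=S RL=S RR=S
cmd 2: advance +14 → t=25, phase=(6,6,14,14) → FL=S FR=S RL=W RR=W
cmd 3: advance +15 → t=40, phase=(5,5,13,13) → FL=S FR=S RL=W RR=W
cmd 4: advance +16 → t=56, phase=(5,5,13,13) → FL=S FR=S RL=W RR=W
cmd 5: advance +12 → t=68, phase=(1,1,9,9) → FL=S FR=S RL=S RR=S
cmd 6: advance +7 → t=75, phase=(8,8,0,0) → FL=S FR=S RL=S RR=S


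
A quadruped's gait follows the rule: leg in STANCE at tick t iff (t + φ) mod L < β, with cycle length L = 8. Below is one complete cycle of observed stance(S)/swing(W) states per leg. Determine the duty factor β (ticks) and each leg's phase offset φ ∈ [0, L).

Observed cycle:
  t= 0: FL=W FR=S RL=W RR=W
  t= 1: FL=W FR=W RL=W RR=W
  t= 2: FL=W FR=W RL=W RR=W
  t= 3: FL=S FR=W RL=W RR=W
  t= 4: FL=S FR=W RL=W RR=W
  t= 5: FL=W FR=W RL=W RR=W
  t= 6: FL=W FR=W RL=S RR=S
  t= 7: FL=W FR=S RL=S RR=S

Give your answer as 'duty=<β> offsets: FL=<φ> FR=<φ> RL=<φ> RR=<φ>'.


duty β = stance ticks per leg = 2
FL: stance ticks = 2; W→S at t=3 → φ=5
FR: stance ticks = 2; W→S at t=7 → φ=1
RL: stance ticks = 2; W→S at t=6 → φ=2
RR: stance ticks = 2; W→S at t=6 → φ=2

duty=2 offsets: FL=5 FR=1 RL=2 RR=2


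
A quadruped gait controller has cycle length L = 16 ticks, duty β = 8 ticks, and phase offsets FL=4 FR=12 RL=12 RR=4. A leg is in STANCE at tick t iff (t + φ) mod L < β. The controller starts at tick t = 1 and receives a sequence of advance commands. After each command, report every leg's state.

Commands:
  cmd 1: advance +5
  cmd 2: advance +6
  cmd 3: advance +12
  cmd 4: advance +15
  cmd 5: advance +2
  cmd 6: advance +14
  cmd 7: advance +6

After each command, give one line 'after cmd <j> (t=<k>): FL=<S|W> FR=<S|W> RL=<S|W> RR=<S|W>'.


after cmd 1 (t=6): FL=W FR=S RL=S RR=W
after cmd 2 (t=12): FL=S FR=W RL=W RR=S
after cmd 3 (t=24): FL=W FR=S RL=S RR=W
after cmd 4 (t=39): FL=W FR=S RL=S RR=W
after cmd 5 (t=41): FL=W FR=S RL=S RR=W
after cmd 6 (t=55): FL=W FR=S RL=S RR=W
after cmd 7 (t=61): FL=S FR=W RL=W RR=S

start t=1: FL=S FR=W RL=W RR=S
cmd 1: advance +5 → t=6, phase=(10,2,2,10) → FL=W FR=S RL=S RR=W
cmd 2: advance +6 → t=12, phase=(0,8,8,0) → FL=S FR=W RL=W RR=S
cmd 3: advance +12 → t=24, phase=(12,4,4,12) → FL=W FR=S RL=S RR=W
cmd 4: advance +15 → t=39, phase=(11,3,3,11) → FL=W FR=S RL=S RR=W
cmd 5: advance +2 → t=41, phase=(13,5,5,13) → FL=W FR=S RL=S RR=W
cmd 6: advance +14 → t=55, phase=(11,3,3,11) → FL=W FR=S RL=S RR=W
cmd 7: advance +6 → t=61, phase=(1,9,9,1) → FL=S FR=W RL=W RR=S


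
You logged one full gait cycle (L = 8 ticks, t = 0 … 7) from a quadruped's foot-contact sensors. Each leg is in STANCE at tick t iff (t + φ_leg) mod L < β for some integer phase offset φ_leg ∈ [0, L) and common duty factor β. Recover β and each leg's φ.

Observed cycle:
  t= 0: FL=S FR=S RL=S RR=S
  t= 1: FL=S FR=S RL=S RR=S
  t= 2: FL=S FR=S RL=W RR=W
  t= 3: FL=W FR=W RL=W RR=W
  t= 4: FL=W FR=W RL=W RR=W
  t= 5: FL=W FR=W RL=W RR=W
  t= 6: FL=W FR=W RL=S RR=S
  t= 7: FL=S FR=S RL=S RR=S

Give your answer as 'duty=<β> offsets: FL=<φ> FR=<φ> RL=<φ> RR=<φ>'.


duty β = stance ticks per leg = 4
FL: stance ticks = 4; W→S at t=7 → φ=1
FR: stance ticks = 4; W→S at t=7 → φ=1
RL: stance ticks = 4; W→S at t=6 → φ=2
RR: stance ticks = 4; W→S at t=6 → φ=2

duty=4 offsets: FL=1 FR=1 RL=2 RR=2


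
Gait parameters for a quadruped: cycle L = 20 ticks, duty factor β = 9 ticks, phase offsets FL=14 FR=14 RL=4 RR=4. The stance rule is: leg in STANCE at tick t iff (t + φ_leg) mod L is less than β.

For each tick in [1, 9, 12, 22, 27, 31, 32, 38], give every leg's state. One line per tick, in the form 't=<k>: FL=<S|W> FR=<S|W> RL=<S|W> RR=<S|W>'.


t=1: FL=W FR=W RL=S RR=S
t=9: FL=S FR=S RL=W RR=W
t=12: FL=S FR=S RL=W RR=W
t=22: FL=W FR=W RL=S RR=S
t=27: FL=S FR=S RL=W RR=W
t=31: FL=S FR=S RL=W RR=W
t=32: FL=S FR=S RL=W RR=W
t=38: FL=W FR=W RL=S RR=S

t=1: phase=(15,15,5,5) vs β=9 → FL=W FR=W RL=S RR=S
t=9: phase=(3,3,13,13) vs β=9 → FL=S FR=S RL=W RR=W
t=12: phase=(6,6,16,16) vs β=9 → FL=S FR=S RL=W RR=W
t=22: phase=(16,16,6,6) vs β=9 → FL=W FR=W RL=S RR=S
t=27: phase=(1,1,11,11) vs β=9 → FL=S FR=S RL=W RR=W
t=31: phase=(5,5,15,15) vs β=9 → FL=S FR=S RL=W RR=W
t=32: phase=(6,6,16,16) vs β=9 → FL=S FR=S RL=W RR=W
t=38: phase=(12,12,2,2) vs β=9 → FL=W FR=W RL=S RR=S


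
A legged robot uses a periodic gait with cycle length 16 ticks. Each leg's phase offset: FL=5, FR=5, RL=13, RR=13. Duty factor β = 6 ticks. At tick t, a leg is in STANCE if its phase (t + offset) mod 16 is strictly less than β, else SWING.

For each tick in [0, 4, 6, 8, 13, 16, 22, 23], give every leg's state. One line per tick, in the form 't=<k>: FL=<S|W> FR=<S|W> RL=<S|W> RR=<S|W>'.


t=0: phase=(5,5,13,13) vs β=6 → FL=S FR=S RL=W RR=W
t=4: phase=(9,9,1,1) vs β=6 → FL=W FR=W RL=S RR=S
t=6: phase=(11,11,3,3) vs β=6 → FL=W FR=W RL=S RR=S
t=8: phase=(13,13,5,5) vs β=6 → FL=W FR=W RL=S RR=S
t=13: phase=(2,2,10,10) vs β=6 → FL=S FR=S RL=W RR=W
t=16: phase=(5,5,13,13) vs β=6 → FL=S FR=S RL=W RR=W
t=22: phase=(11,11,3,3) vs β=6 → FL=W FR=W RL=S RR=S
t=23: phase=(12,12,4,4) vs β=6 → FL=W FR=W RL=S RR=S

t=0: FL=S FR=S RL=W RR=W
t=4: FL=W FR=W RL=S RR=S
t=6: FL=W FR=W RL=S RR=S
t=8: FL=W FR=W RL=S RR=S
t=13: FL=S FR=S RL=W RR=W
t=16: FL=S FR=S RL=W RR=W
t=22: FL=W FR=W RL=S RR=S
t=23: FL=W FR=W RL=S RR=S


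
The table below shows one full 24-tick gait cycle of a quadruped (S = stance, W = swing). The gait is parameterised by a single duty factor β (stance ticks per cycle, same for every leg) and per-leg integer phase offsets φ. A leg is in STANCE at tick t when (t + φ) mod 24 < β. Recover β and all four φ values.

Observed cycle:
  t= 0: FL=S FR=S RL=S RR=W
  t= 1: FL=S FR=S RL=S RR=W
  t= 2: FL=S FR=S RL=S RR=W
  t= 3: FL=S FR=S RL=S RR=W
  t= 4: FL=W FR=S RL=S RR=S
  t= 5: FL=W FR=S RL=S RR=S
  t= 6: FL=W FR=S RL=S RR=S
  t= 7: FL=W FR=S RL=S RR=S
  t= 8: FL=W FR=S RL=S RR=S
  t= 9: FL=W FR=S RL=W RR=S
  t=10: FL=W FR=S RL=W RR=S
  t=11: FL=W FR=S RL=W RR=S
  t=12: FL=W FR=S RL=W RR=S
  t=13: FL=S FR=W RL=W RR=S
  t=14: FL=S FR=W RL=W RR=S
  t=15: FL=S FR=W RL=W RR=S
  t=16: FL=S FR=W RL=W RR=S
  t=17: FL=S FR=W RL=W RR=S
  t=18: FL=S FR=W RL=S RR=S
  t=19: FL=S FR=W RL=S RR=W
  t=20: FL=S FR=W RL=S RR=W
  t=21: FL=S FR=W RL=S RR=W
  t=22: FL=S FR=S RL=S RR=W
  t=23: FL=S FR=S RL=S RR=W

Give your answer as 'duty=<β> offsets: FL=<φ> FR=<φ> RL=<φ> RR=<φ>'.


duty β = stance ticks per leg = 15
FL: stance ticks = 15; W→S at t=13 → φ=11
FR: stance ticks = 15; W→S at t=22 → φ=2
RL: stance ticks = 15; W→S at t=18 → φ=6
RR: stance ticks = 15; W→S at t=4 → φ=20

duty=15 offsets: FL=11 FR=2 RL=6 RR=20


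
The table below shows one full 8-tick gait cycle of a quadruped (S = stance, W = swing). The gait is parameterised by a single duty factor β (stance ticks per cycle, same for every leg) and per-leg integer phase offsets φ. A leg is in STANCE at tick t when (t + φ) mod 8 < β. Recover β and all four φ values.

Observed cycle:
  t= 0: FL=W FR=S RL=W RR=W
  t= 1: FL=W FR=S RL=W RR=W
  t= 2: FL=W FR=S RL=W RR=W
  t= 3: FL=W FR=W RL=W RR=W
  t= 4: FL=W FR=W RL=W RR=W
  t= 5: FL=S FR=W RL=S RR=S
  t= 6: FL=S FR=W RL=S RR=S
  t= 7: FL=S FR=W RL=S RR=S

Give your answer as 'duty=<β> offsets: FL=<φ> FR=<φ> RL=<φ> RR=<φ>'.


duty=3 offsets: FL=3 FR=0 RL=3 RR=3

duty β = stance ticks per leg = 3
FL: stance ticks = 3; W→S at t=5 → φ=3
FR: stance ticks = 3; W→S at t=0 → φ=0
RL: stance ticks = 3; W→S at t=5 → φ=3
RR: stance ticks = 3; W→S at t=5 → φ=3


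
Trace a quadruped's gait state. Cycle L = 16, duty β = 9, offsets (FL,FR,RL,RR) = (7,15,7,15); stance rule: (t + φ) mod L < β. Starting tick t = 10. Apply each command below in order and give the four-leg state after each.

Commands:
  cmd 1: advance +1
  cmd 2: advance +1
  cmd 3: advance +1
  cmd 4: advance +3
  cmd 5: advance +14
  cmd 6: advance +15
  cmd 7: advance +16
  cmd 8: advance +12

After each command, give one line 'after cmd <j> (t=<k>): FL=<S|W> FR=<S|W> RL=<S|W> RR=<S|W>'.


start t=10: FL=S FR=W RL=S RR=W
cmd 1: advance +1 → t=11, phase=(2,10,2,10) → FL=S FR=W RL=S RR=W
cmd 2: advance +1 → t=12, phase=(3,11,3,11) → FL=S FR=W RL=S RR=W
cmd 3: advance +1 → t=13, phase=(4,12,4,12) → FL=S FR=W RL=S RR=W
cmd 4: advance +3 → t=16, phase=(7,15,7,15) → FL=S FR=W RL=S RR=W
cmd 5: advance +14 → t=30, phase=(5,13,5,13) → FL=S FR=W RL=S RR=W
cmd 6: advance +15 → t=45, phase=(4,12,4,12) → FL=S FR=W RL=S RR=W
cmd 7: advance +16 → t=61, phase=(4,12,4,12) → FL=S FR=W RL=S RR=W
cmd 8: advance +12 → t=73, phase=(0,8,0,8) → FL=S FR=S RL=S RR=S

after cmd 1 (t=11): FL=S FR=W RL=S RR=W
after cmd 2 (t=12): FL=S FR=W RL=S RR=W
after cmd 3 (t=13): FL=S FR=W RL=S RR=W
after cmd 4 (t=16): FL=S FR=W RL=S RR=W
after cmd 5 (t=30): FL=S FR=W RL=S RR=W
after cmd 6 (t=45): FL=S FR=W RL=S RR=W
after cmd 7 (t=61): FL=S FR=W RL=S RR=W
after cmd 8 (t=73): FL=S FR=S RL=S RR=S


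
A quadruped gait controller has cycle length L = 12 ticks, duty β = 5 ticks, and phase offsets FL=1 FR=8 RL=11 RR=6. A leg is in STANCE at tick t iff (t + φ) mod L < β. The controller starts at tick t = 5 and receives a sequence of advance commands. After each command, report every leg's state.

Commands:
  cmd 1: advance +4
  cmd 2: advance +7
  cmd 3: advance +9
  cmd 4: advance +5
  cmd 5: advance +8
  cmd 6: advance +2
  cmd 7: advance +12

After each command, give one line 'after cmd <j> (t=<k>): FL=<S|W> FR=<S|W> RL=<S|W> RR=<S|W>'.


after cmd 1 (t=9): FL=W FR=W RL=W RR=S
after cmd 2 (t=16): FL=W FR=S RL=S RR=W
after cmd 3 (t=25): FL=S FR=W RL=S RR=W
after cmd 4 (t=30): FL=W FR=S RL=W RR=S
after cmd 5 (t=38): FL=S FR=W RL=S RR=W
after cmd 6 (t=40): FL=W FR=S RL=S RR=W
after cmd 7 (t=52): FL=W FR=S RL=S RR=W

start t=5: FL=W FR=S RL=S RR=W
cmd 1: advance +4 → t=9, phase=(10,5,8,3) → FL=W FR=W RL=W RR=S
cmd 2: advance +7 → t=16, phase=(5,0,3,10) → FL=W FR=S RL=S RR=W
cmd 3: advance +9 → t=25, phase=(2,9,0,7) → FL=S FR=W RL=S RR=W
cmd 4: advance +5 → t=30, phase=(7,2,5,0) → FL=W FR=S RL=W RR=S
cmd 5: advance +8 → t=38, phase=(3,10,1,8) → FL=S FR=W RL=S RR=W
cmd 6: advance +2 → t=40, phase=(5,0,3,10) → FL=W FR=S RL=S RR=W
cmd 7: advance +12 → t=52, phase=(5,0,3,10) → FL=W FR=S RL=S RR=W


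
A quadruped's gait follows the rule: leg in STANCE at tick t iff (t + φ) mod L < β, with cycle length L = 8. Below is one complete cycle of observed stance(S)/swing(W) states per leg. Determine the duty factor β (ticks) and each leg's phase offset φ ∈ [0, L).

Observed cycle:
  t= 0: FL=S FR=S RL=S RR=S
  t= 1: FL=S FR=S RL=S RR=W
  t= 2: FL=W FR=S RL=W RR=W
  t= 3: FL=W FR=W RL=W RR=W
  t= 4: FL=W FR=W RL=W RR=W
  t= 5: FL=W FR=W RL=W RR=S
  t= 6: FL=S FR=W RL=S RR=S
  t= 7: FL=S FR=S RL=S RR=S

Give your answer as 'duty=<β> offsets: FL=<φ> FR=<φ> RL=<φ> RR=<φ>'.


duty=4 offsets: FL=2 FR=1 RL=2 RR=3

duty β = stance ticks per leg = 4
FL: stance ticks = 4; W→S at t=6 → φ=2
FR: stance ticks = 4; W→S at t=7 → φ=1
RL: stance ticks = 4; W→S at t=6 → φ=2
RR: stance ticks = 4; W→S at t=5 → φ=3


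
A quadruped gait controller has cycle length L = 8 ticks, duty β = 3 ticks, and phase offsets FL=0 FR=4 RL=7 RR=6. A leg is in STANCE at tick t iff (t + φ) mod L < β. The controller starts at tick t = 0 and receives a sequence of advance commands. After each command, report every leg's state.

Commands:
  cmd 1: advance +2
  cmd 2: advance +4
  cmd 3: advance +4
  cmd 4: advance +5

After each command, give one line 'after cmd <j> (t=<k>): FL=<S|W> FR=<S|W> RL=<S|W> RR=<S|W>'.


start t=0: FL=S FR=W RL=W RR=W
cmd 1: advance +2 → t=2, phase=(2,6,1,0) → FL=S FR=W RL=S RR=S
cmd 2: advance +4 → t=6, phase=(6,2,5,4) → FL=W FR=S RL=W RR=W
cmd 3: advance +4 → t=10, phase=(2,6,1,0) → FL=S FR=W RL=S RR=S
cmd 4: advance +5 → t=15, phase=(7,3,6,5) → FL=W FR=W RL=W RR=W

after cmd 1 (t=2): FL=S FR=W RL=S RR=S
after cmd 2 (t=6): FL=W FR=S RL=W RR=W
after cmd 3 (t=10): FL=S FR=W RL=S RR=S
after cmd 4 (t=15): FL=W FR=W RL=W RR=W


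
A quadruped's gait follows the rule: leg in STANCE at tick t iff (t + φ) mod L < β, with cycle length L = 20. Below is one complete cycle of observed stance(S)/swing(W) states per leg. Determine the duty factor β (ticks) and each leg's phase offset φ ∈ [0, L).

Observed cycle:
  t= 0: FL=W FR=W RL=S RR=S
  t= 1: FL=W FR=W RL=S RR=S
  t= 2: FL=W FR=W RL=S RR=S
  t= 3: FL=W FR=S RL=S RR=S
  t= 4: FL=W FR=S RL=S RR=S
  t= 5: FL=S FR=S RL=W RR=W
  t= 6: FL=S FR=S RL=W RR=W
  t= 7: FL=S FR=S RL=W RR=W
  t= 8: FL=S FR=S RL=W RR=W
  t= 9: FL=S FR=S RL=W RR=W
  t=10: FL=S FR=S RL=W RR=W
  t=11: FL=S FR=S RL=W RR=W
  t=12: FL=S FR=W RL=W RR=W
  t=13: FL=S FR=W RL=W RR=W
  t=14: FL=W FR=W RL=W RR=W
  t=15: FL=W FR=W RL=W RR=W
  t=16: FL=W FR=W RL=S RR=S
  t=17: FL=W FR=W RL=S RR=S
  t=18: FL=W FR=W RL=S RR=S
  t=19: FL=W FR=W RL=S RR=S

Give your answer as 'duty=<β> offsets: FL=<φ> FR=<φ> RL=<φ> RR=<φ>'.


duty β = stance ticks per leg = 9
FL: stance ticks = 9; W→S at t=5 → φ=15
FR: stance ticks = 9; W→S at t=3 → φ=17
RL: stance ticks = 9; W→S at t=16 → φ=4
RR: stance ticks = 9; W→S at t=16 → φ=4

duty=9 offsets: FL=15 FR=17 RL=4 RR=4


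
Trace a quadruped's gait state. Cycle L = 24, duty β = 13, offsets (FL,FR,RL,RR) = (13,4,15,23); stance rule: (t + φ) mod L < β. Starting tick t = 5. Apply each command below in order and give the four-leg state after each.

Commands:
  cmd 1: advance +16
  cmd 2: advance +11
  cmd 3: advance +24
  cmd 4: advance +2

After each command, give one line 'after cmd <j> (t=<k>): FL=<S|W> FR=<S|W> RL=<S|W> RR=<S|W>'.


start t=5: FL=W FR=S RL=W RR=S
cmd 1: advance +16 → t=21, phase=(10,1,12,20) → FL=S FR=S RL=S RR=W
cmd 2: advance +11 → t=32, phase=(21,12,23,7) → FL=W FR=S RL=W RR=S
cmd 3: advance +24 → t=56, phase=(21,12,23,7) → FL=W FR=S RL=W RR=S
cmd 4: advance +2 → t=58, phase=(23,14,1,9) → FL=W FR=W RL=S RR=S

after cmd 1 (t=21): FL=S FR=S RL=S RR=W
after cmd 2 (t=32): FL=W FR=S RL=W RR=S
after cmd 3 (t=56): FL=W FR=S RL=W RR=S
after cmd 4 (t=58): FL=W FR=W RL=S RR=S


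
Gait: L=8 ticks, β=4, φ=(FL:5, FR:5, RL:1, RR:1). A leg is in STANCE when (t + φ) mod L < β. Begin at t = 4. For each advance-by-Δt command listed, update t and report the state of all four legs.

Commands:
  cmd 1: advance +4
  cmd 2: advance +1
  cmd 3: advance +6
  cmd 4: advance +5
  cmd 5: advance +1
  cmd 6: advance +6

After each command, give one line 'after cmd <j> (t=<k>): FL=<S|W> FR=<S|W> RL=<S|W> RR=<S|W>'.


after cmd 1 (t=8): FL=W FR=W RL=S RR=S
after cmd 2 (t=9): FL=W FR=W RL=S RR=S
after cmd 3 (t=15): FL=W FR=W RL=S RR=S
after cmd 4 (t=20): FL=S FR=S RL=W RR=W
after cmd 5 (t=21): FL=S FR=S RL=W RR=W
after cmd 6 (t=27): FL=S FR=S RL=W RR=W

start t=4: FL=S FR=S RL=W RR=W
cmd 1: advance +4 → t=8, phase=(5,5,1,1) → FL=W FR=W RL=S RR=S
cmd 2: advance +1 → t=9, phase=(6,6,2,2) → FL=W FR=W RL=S RR=S
cmd 3: advance +6 → t=15, phase=(4,4,0,0) → FL=W FR=W RL=S RR=S
cmd 4: advance +5 → t=20, phase=(1,1,5,5) → FL=S FR=S RL=W RR=W
cmd 5: advance +1 → t=21, phase=(2,2,6,6) → FL=S FR=S RL=W RR=W
cmd 6: advance +6 → t=27, phase=(0,0,4,4) → FL=S FR=S RL=W RR=W


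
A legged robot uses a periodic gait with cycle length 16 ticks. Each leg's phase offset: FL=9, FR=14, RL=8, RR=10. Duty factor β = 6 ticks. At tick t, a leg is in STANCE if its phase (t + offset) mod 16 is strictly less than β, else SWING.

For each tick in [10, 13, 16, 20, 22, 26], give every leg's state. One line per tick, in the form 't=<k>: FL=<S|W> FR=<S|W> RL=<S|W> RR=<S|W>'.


t=10: FL=S FR=W RL=S RR=S
t=13: FL=W FR=W RL=S RR=W
t=16: FL=W FR=W RL=W RR=W
t=20: FL=W FR=S RL=W RR=W
t=22: FL=W FR=S RL=W RR=S
t=26: FL=S FR=W RL=S RR=S

t=10: phase=(3,8,2,4) vs β=6 → FL=S FR=W RL=S RR=S
t=13: phase=(6,11,5,7) vs β=6 → FL=W FR=W RL=S RR=W
t=16: phase=(9,14,8,10) vs β=6 → FL=W FR=W RL=W RR=W
t=20: phase=(13,2,12,14) vs β=6 → FL=W FR=S RL=W RR=W
t=22: phase=(15,4,14,0) vs β=6 → FL=W FR=S RL=W RR=S
t=26: phase=(3,8,2,4) vs β=6 → FL=S FR=W RL=S RR=S


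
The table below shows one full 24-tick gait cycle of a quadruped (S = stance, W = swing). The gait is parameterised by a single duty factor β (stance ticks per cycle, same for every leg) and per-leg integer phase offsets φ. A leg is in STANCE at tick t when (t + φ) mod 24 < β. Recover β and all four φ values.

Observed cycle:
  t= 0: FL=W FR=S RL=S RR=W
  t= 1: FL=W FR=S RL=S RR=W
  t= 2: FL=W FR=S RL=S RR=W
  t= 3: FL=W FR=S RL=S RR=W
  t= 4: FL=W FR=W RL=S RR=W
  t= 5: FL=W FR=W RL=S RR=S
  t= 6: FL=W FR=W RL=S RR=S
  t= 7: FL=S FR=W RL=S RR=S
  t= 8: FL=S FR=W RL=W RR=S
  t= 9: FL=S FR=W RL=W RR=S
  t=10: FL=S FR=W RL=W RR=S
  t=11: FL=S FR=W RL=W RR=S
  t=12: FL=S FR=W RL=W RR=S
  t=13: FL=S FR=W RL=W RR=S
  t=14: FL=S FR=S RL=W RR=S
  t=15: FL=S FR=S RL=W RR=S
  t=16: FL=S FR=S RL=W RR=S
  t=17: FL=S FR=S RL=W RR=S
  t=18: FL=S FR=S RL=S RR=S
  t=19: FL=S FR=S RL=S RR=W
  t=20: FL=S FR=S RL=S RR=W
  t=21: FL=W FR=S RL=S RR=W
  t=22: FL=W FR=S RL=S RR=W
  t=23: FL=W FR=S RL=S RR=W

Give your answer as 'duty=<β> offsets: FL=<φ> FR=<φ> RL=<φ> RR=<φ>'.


duty=14 offsets: FL=17 FR=10 RL=6 RR=19

duty β = stance ticks per leg = 14
FL: stance ticks = 14; W→S at t=7 → φ=17
FR: stance ticks = 14; W→S at t=14 → φ=10
RL: stance ticks = 14; W→S at t=18 → φ=6
RR: stance ticks = 14; W→S at t=5 → φ=19


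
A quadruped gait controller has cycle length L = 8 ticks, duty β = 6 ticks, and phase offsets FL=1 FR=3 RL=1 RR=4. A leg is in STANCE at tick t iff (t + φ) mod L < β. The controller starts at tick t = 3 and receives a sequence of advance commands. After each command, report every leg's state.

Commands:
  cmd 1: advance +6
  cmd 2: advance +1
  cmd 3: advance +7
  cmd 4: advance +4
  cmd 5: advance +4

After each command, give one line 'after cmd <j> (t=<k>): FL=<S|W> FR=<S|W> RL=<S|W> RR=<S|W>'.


start t=3: FL=S FR=W RL=S RR=W
cmd 1: advance +6 → t=9, phase=(2,4,2,5) → FL=S FR=S RL=S RR=S
cmd 2: advance +1 → t=10, phase=(3,5,3,6) → FL=S FR=S RL=S RR=W
cmd 3: advance +7 → t=17, phase=(2,4,2,5) → FL=S FR=S RL=S RR=S
cmd 4: advance +4 → t=21, phase=(6,0,6,1) → FL=W FR=S RL=W RR=S
cmd 5: advance +4 → t=25, phase=(2,4,2,5) → FL=S FR=S RL=S RR=S

after cmd 1 (t=9): FL=S FR=S RL=S RR=S
after cmd 2 (t=10): FL=S FR=S RL=S RR=W
after cmd 3 (t=17): FL=S FR=S RL=S RR=S
after cmd 4 (t=21): FL=W FR=S RL=W RR=S
after cmd 5 (t=25): FL=S FR=S RL=S RR=S


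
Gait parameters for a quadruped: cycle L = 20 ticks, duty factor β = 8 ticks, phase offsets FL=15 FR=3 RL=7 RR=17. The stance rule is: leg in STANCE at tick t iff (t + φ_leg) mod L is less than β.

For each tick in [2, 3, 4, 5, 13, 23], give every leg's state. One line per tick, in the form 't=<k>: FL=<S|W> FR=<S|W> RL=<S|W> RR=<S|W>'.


t=2: FL=W FR=S RL=W RR=W
t=3: FL=W FR=S RL=W RR=S
t=4: FL=W FR=S RL=W RR=S
t=5: FL=S FR=W RL=W RR=S
t=13: FL=W FR=W RL=S RR=W
t=23: FL=W FR=S RL=W RR=S

t=2: phase=(17,5,9,19) vs β=8 → FL=W FR=S RL=W RR=W
t=3: phase=(18,6,10,0) vs β=8 → FL=W FR=S RL=W RR=S
t=4: phase=(19,7,11,1) vs β=8 → FL=W FR=S RL=W RR=S
t=5: phase=(0,8,12,2) vs β=8 → FL=S FR=W RL=W RR=S
t=13: phase=(8,16,0,10) vs β=8 → FL=W FR=W RL=S RR=W
t=23: phase=(18,6,10,0) vs β=8 → FL=W FR=S RL=W RR=S


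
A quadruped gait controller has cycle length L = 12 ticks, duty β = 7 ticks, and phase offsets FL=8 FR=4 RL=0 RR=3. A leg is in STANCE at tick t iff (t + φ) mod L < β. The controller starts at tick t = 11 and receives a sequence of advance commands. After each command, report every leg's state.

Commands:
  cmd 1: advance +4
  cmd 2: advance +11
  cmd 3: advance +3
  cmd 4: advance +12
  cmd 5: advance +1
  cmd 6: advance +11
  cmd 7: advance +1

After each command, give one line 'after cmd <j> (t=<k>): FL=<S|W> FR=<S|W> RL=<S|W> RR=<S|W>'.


after cmd 1 (t=15): FL=W FR=W RL=S RR=S
after cmd 2 (t=26): FL=W FR=S RL=S RR=S
after cmd 3 (t=29): FL=S FR=W RL=S RR=W
after cmd 4 (t=41): FL=S FR=W RL=S RR=W
after cmd 5 (t=42): FL=S FR=W RL=S RR=W
after cmd 6 (t=53): FL=S FR=W RL=S RR=W
after cmd 7 (t=54): FL=S FR=W RL=S RR=W

start t=11: FL=W FR=S RL=W RR=S
cmd 1: advance +4 → t=15, phase=(11,7,3,6) → FL=W FR=W RL=S RR=S
cmd 2: advance +11 → t=26, phase=(10,6,2,5) → FL=W FR=S RL=S RR=S
cmd 3: advance +3 → t=29, phase=(1,9,5,8) → FL=S FR=W RL=S RR=W
cmd 4: advance +12 → t=41, phase=(1,9,5,8) → FL=S FR=W RL=S RR=W
cmd 5: advance +1 → t=42, phase=(2,10,6,9) → FL=S FR=W RL=S RR=W
cmd 6: advance +11 → t=53, phase=(1,9,5,8) → FL=S FR=W RL=S RR=W
cmd 7: advance +1 → t=54, phase=(2,10,6,9) → FL=S FR=W RL=S RR=W
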